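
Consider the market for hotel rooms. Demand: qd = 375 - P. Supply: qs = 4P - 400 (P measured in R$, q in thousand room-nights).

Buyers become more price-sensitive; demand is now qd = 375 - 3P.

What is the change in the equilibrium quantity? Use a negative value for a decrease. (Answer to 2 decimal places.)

-177.14

Initially, 375 - P = 4P - 400, so 775 = 5P and P = 155, q = 220.
The new curves are qd = 375 - 3P (demand) and qs = 4P - 400 (supply).
Equate the new curves: 375 - 3P = 4P - 400, giving 775 = 7P, P = 775/7 ≈ 110.7143, q = 300/7 ≈ 42.8571.
Δq = 42.8571 − 220 = -177.14.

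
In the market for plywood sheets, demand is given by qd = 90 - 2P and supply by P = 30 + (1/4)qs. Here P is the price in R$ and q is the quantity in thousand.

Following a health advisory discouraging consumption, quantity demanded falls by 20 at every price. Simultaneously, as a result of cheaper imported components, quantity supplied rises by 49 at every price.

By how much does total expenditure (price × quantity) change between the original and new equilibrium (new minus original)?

Initially, 90 - 2P = 4P - 120, so 210 = 6P and P = 35, q = 20.
With the change applied: demand qd = 70 - 2P, supply qs = 4P - 71.
Clearing the new market: 70 - 2P = 4P - 71, so P = 23.5 and q = 23.
Expenditure moves from 35×20 = 700 to 23.5×23 = 540.5; change = -159.5.

-159.5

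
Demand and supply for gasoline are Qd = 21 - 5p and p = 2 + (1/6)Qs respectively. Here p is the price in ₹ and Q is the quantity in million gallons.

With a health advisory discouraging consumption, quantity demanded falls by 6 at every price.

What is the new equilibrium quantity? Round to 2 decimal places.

Solve the original market: 21 - 5p = 6p - 12, hence p = 3 and Q = 6.
The shock moves the curves to Qd = 15 - 5p and Qs = 6p - 12.
New equilibrium: 15 - 5p = 6p - 12 ⇒ 27 = 11p ⇒ p = 27/11 ≈ 2.4545, Q = 30/11 ≈ 2.7273.

2.73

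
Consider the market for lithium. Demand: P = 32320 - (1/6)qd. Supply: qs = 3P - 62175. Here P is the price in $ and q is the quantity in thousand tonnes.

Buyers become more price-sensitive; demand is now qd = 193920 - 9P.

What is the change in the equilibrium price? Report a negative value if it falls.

Solve the original market: 193920 - 6P = 3P - 62175, hence P = 28455 and q = 23190.
With the change applied: demand qd = 193920 - 9P, supply qs = 3P - 62175.
Equate the new curves: 193920 - 9P = 3P - 62175, giving 256095 = 12P, P = 21341.25, q = 1848.75.
ΔP = 21341.25 − 28455 = -7113.75.

-7113.75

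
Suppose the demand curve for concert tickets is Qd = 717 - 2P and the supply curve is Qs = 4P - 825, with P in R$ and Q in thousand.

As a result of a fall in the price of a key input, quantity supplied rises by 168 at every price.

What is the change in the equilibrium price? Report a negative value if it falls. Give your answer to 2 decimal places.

-28.00

Before the shock: 717 - 2P = 4P - 825 ⇒ 1542 = 6P ⇒ P = 257, Q = 203.
The new curves are Qd = 717 - 2P (demand) and Qs = 4P - 657 (supply).
Setting them equal: 717 - 2P = 4P - 657 → 1374 = 6P, so P = 229 and Q = 259.
ΔP = 229 − 257 = -28.00.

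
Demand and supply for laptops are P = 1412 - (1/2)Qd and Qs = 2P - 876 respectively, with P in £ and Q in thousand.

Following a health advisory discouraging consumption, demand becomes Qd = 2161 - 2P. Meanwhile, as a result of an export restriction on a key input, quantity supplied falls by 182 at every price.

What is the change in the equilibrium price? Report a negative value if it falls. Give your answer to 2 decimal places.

-120.25

Original equilibrium: 2824 - 2P = 2P - 876 gives 3700 = 4P, so P = 925 and Q = 974.
The new curves are Qd = 2161 - 2P (demand) and Qs = 2P - 1058 (supply).
Setting them equal: 2161 - 2P = 2P - 1058 → 3219 = 4P, so P = 804.75 and Q = 551.5.
ΔP = 804.75 − 925 = -120.25.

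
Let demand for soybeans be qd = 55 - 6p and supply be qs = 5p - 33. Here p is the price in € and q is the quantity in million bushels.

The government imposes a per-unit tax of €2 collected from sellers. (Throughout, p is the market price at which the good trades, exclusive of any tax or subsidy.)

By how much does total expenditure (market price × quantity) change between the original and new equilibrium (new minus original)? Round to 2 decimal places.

-42.23

Solve the original market: 55 - 6p = 5p - 33, hence p = 8 and q = 7.
Since sellers keep the price net of the tax, the effective supply curve becomes qs = 5p - 43.
Clearing the new market: 55 - 6p = 5p - 43, so p = 98/11 ≈ 8.9091 and q = 17/11 ≈ 1.5455.
Expenditure moves from 8×7 = 56 to 8.9091×1.5455 = 13.7686; change = -42.23.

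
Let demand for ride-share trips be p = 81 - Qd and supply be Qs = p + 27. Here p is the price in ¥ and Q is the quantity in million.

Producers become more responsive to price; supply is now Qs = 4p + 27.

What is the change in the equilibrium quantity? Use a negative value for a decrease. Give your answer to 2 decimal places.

Original equilibrium: 81 - p = p + 27 gives 54 = 2p, so p = 27 and Q = 54.
With the change applied: demand Qd = 81 - p, supply Qs = 4p + 27.
New equilibrium: 81 - p = 4p + 27 ⇒ 54 = 5p ⇒ p = 10.8, Q = 70.2.
ΔQ = 70.2 − 54 = +16.20.

+16.20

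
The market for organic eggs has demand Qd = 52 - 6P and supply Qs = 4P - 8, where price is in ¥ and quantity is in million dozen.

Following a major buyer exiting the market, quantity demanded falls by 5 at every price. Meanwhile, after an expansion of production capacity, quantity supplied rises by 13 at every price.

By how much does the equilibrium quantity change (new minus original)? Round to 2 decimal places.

Initially, 52 - 6P = 4P - 8, so 60 = 10P and P = 6, Q = 16.
The new curves are Qd = 47 - 6P (demand) and Qs = 4P + 5 (supply).
Setting them equal: 47 - 6P = 4P + 5 → 42 = 10P, so P = 4.2 and Q = 21.8.
ΔQ = 21.8 − 16 = +5.80.

+5.80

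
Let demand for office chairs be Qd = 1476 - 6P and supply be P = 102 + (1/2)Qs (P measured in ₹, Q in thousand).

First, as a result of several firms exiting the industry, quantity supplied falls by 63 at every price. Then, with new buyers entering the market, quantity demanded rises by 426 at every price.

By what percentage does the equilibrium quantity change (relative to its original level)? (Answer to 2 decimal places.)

+27.43

Original equilibrium: 1476 - 6P = 2P - 204 gives 1680 = 8P, so P = 210 and Q = 216.
The shock moves the curves to Qd = 1902 - 6P and Qs = 2P - 267.
New equilibrium: 1902 - 6P = 2P - 267 ⇒ 2169 = 8P ⇒ P = 271.125, Q = 275.25.
%ΔQ = (275.25 − 216) / 216 × 100 = +27.43%.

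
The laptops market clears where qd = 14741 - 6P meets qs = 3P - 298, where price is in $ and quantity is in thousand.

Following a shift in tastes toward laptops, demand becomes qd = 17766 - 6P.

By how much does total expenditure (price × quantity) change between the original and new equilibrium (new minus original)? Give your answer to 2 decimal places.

Before the shock: 14741 - 6P = 3P - 298 ⇒ 15039 = 9P ⇒ P = 1671, q = 4715.
The shock moves the curves to qd = 17766 - 6P and qs = 3P - 298.
New equilibrium: 17766 - 6P = 3P - 298 ⇒ 18064 = 9P ⇒ P = 18064/9 ≈ 2007.1111, q = 17170/3 ≈ 5723.3333.
Expenditure moves from 1671×4715 = 7878765 to 2007.1111×5723.3333 = 11487365.9259; change = +3608600.93.

+3608600.93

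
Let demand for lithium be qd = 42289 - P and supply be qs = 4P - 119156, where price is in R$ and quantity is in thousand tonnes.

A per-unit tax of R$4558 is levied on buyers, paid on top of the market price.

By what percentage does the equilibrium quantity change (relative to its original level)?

-36.464

Before the shock: 42289 - P = 4P - 119156 ⇒ 161445 = 5P ⇒ P = 32289, q = 10000.
Since buyers pay the price plus the tax, the effective demand curve becomes qd = 37731 - P.
Clearing the new market: 37731 - P = 4P - 119156, so P = 31377.4 and q = 6353.6.
%Δq = (6353.6 − 10000) / 10000 × 100 = -36.464%.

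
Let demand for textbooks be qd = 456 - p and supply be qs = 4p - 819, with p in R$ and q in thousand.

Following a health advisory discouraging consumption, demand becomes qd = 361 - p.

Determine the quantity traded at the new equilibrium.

Solve the original market: 456 - p = 4p - 819, hence p = 255 and q = 201.
With the change applied: demand qd = 361 - p, supply qs = 4p - 819.
Setting them equal: 361 - p = 4p - 819 → 1180 = 5p, so p = 236 and q = 125.

125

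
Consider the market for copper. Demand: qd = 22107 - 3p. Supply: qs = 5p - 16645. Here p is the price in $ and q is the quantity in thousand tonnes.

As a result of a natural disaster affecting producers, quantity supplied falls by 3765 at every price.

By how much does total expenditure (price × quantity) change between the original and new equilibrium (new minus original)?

Solve the original market: 22107 - 3p = 5p - 16645, hence p = 4844 and q = 7575.
After the shift, demand is qd = 22107 - 3p and supply is qs = 5p - 20410.
Clearing the new market: 22107 - 3p = 5p - 20410, so p = 5314.625 and q = 6163.125.
Expenditure moves from 4844×7575 = 36693300 to 5314.625×6163.125 = 32754698.203125; change = -3938601.796875.

-3938601.796875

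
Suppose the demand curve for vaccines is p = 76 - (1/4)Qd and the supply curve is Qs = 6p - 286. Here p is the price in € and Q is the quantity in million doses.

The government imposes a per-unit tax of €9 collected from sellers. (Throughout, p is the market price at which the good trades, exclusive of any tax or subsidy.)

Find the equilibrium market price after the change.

64.4

Before the shock: 304 - 4p = 6p - 286 ⇒ 590 = 10p ⇒ p = 59, Q = 68.
Since sellers keep the price net of the tax, the effective supply curve becomes Qs = 6p - 340.
Setting them equal: 304 - 4p = 6p - 340 → 644 = 10p, so p = 64.4 and Q = 46.4.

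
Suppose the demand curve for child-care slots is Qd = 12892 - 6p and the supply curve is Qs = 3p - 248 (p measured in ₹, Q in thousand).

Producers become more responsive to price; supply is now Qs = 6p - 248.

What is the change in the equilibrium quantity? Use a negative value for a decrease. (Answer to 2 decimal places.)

+2190.00

Before the shock: 12892 - 6p = 3p - 248 ⇒ 13140 = 9p ⇒ p = 1460, Q = 4132.
After the shift, demand is Qd = 12892 - 6p and supply is Qs = 6p - 248.
Clearing the new market: 12892 - 6p = 6p - 248, so p = 1095 and Q = 6322.
ΔQ = 6322 − 4132 = +2190.00.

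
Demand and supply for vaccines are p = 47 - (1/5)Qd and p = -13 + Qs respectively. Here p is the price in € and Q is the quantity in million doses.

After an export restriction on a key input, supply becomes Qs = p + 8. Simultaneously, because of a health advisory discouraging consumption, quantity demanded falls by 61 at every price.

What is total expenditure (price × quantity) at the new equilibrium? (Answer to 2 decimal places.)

Original equilibrium: 235 - 5p = p + 13 gives 222 = 6p, so p = 37 and Q = 50.
The new curves are Qd = 174 - 5p (demand) and Qs = p + 8 (supply).
Setting them equal: 174 - 5p = p + 8 → 166 = 6p, so p = 83/3 ≈ 27.6667 and Q = 107/3 ≈ 35.6667.
New expenditure = 27.6667 × 35.6667 = 986.78.

986.78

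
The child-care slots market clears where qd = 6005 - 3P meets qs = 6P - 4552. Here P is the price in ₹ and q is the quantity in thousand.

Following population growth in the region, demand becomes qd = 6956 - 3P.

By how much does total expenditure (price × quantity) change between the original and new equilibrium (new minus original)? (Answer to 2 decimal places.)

Solve the original market: 6005 - 3P = 6P - 4552, hence P = 1173 and q = 2486.
The new curves are qd = 6956 - 3P (demand) and qs = 6P - 4552 (supply).
New equilibrium: 6956 - 3P = 6P - 4552 ⇒ 11508 = 9P ⇒ P = 3836/3 ≈ 1278.6667, q = 3120.
Expenditure moves from 1173×2486 = 2916078 to 1278.6667×3120 = 3989440; change = +1073362.00.

+1073362.00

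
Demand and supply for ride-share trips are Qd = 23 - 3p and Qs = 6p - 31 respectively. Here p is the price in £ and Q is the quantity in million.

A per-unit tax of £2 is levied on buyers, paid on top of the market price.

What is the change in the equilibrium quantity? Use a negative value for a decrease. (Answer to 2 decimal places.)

Initially, 23 - 3p = 6p - 31, so 54 = 9p and p = 6, Q = 5.
Since buyers pay the price plus the tax, the effective demand curve becomes Qd = 17 - 3p.
Equate the new curves: 17 - 3p = 6p - 31, giving 48 = 9p, p = 16/3 ≈ 5.3333, Q = 1.
ΔQ = 1 − 5 = -4.00.

-4.00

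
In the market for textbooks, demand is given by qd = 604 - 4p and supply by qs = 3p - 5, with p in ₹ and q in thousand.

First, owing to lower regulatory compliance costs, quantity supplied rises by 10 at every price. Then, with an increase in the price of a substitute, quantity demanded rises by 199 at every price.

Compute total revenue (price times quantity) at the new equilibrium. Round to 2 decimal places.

39558.00

Original equilibrium: 604 - 4p = 3p - 5 gives 609 = 7p, so p = 87 and q = 256.
With the change applied: demand qd = 803 - 4p, supply qs = 3p + 5.
Clearing the new market: 803 - 4p = 3p + 5, so p = 114 and q = 347.
New expenditure = 114 × 347 = 39558.00.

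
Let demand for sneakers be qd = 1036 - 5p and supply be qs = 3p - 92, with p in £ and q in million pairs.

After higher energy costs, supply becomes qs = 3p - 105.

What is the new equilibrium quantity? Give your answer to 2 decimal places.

322.88

Before the shock: 1036 - 5p = 3p - 92 ⇒ 1128 = 8p ⇒ p = 141, q = 331.
The new curves are qd = 1036 - 5p (demand) and qs = 3p - 105 (supply).
Equate the new curves: 1036 - 5p = 3p - 105, giving 1141 = 8p, p = 142.625, q = 322.875.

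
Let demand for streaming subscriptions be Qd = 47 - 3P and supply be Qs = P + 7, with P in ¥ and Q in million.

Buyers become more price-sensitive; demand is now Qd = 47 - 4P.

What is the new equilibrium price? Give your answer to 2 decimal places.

Before the shock: 47 - 3P = P + 7 ⇒ 40 = 4P ⇒ P = 10, Q = 17.
The new curves are Qd = 47 - 4P (demand) and Qs = P + 7 (supply).
New equilibrium: 47 - 4P = P + 7 ⇒ 40 = 5P ⇒ P = 8, Q = 15.

8.00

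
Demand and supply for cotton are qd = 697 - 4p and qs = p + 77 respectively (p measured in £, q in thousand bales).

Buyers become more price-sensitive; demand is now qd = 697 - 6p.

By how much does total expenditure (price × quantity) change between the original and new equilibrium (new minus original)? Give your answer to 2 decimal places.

-10259.10

Solve the original market: 697 - 4p = p + 77, hence p = 124 and q = 201.
The shock moves the curves to qd = 697 - 6p and qs = p + 77.
Equate the new curves: 697 - 6p = p + 77, giving 620 = 7p, p = 620/7 ≈ 88.5714, q = 1159/7 ≈ 165.5714.
Expenditure moves from 124×201 = 24924 to 88.5714×165.5714 = 14664.8980; change = -10259.10.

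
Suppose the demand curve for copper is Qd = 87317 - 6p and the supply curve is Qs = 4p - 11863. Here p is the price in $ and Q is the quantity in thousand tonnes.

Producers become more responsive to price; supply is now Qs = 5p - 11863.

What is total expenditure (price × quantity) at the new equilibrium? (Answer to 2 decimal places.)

Solve the original market: 87317 - 6p = 4p - 11863, hence p = 9918 and Q = 27809.
After the shift, demand is Qd = 87317 - 6p and supply is Qs = 5p - 11863.
Equate the new curves: 87317 - 6p = 5p - 11863, giving 99180 = 11p, p = 99180/11 ≈ 9016.3636, Q = 365407/11 ≈ 33218.8182.
New expenditure = 9016.3636 × 33218.8182 = 299512944.30.

299512944.30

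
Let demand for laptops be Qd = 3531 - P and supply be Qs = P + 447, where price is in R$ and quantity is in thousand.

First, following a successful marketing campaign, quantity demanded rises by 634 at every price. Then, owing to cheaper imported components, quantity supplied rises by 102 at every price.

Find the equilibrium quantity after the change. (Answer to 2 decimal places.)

2357.00

Solve the original market: 3531 - P = P + 447, hence P = 1542 and Q = 1989.
With the change applied: demand Qd = 4165 - P, supply Qs = P + 549.
Setting them equal: 4165 - P = P + 549 → 3616 = 2P, so P = 1808 and Q = 2357.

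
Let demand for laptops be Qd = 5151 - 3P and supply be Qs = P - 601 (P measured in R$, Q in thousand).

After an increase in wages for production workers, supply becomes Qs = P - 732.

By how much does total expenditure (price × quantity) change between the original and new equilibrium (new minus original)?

-117089.4375

Solve the original market: 5151 - 3P = P - 601, hence P = 1438 and Q = 837.
The new curves are Qd = 5151 - 3P (demand) and Qs = P - 732 (supply).
Clearing the new market: 5151 - 3P = P - 732, so P = 1470.75 and Q = 738.75.
Expenditure moves from 1438×837 = 1203606 to 1470.75×738.75 = 1086516.5625; change = -117089.4375.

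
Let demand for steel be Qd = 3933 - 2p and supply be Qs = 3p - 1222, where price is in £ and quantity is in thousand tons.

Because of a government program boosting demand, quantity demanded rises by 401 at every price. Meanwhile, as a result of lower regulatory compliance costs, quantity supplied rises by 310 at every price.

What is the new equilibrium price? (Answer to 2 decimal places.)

1049.20

Original equilibrium: 3933 - 2p = 3p - 1222 gives 5155 = 5p, so p = 1031 and Q = 1871.
The new curves are Qd = 4334 - 2p (demand) and Qs = 3p - 912 (supply).
Equate the new curves: 4334 - 2p = 3p - 912, giving 5246 = 5p, p = 1049.2, Q = 2235.6.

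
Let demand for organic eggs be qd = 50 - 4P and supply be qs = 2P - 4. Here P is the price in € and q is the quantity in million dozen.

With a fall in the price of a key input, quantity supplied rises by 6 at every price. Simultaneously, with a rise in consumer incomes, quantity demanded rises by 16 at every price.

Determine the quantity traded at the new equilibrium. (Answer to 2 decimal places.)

Initially, 50 - 4P = 2P - 4, so 54 = 6P and P = 9, q = 14.
With the change applied: demand qd = 66 - 4P, supply qs = 2P + 2.
Equate the new curves: 66 - 4P = 2P + 2, giving 64 = 6P, P = 32/3 ≈ 10.6667, q = 70/3 ≈ 23.3333.

23.33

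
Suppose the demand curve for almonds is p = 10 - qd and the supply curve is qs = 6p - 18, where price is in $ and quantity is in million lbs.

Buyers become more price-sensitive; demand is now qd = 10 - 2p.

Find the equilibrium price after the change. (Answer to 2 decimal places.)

3.50

Initially, 10 - p = 6p - 18, so 28 = 7p and p = 4, q = 6.
With the change applied: demand qd = 10 - 2p, supply qs = 6p - 18.
Clearing the new market: 10 - 2p = 6p - 18, so p = 3.5 and q = 3.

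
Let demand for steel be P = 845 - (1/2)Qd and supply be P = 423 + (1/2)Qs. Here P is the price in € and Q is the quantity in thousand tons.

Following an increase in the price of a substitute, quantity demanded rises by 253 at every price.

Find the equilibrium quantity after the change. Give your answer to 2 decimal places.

Before the shock: 1690 - 2P = 2P - 846 ⇒ 2536 = 4P ⇒ P = 634, Q = 422.
The new curves are Qd = 1943 - 2P (demand) and Qs = 2P - 846 (supply).
Equate the new curves: 1943 - 2P = 2P - 846, giving 2789 = 4P, P = 697.25, Q = 548.5.

548.50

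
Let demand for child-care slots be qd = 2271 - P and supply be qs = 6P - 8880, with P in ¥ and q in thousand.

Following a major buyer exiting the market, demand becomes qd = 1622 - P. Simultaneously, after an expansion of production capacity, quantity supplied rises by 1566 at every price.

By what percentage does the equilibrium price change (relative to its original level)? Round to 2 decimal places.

Solve the original market: 2271 - P = 6P - 8880, hence P = 1593 and q = 678.
The shock moves the curves to qd = 1622 - P and qs = 6P - 7314.
Clearing the new market: 1622 - P = 6P - 7314, so P = 8936/7 ≈ 1276.5714 and q = 2418/7 ≈ 345.4286.
%ΔP = (1276.5714 − 1593) / 1593 × 100 = -19.86%.

-19.86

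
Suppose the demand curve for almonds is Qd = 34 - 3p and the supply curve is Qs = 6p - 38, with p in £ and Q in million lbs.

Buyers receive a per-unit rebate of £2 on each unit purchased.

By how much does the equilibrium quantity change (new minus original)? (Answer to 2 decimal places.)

Original equilibrium: 34 - 3p = 6p - 38 gives 72 = 9p, so p = 8 and Q = 10.
Since buyers' out-of-pocket price is the market price minus the rebate, the effective demand curve becomes Qd = 40 - 3p.
Setting them equal: 40 - 3p = 6p - 38 → 78 = 9p, so p = 26/3 ≈ 8.6667 and Q = 14.
ΔQ = 14 − 10 = +4.00.

+4.00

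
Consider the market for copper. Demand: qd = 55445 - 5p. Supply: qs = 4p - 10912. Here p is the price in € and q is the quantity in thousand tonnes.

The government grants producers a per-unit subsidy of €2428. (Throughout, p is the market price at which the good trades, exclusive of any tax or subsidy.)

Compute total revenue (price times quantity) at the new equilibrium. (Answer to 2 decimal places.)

150899482.72

Initially, 55445 - 5p = 4p - 10912, so 66357 = 9p and p = 7373, q = 18580.
Since sellers receive the price plus the subsidy, the effective supply curve becomes qs = 4p - 1200.
Setting them equal: 55445 - 5p = 4p - 1200 → 56645 = 9p, so p = 56645/9 ≈ 6293.8889 and q = 215780/9 ≈ 23975.5556.
New expenditure = 6293.8889 × 23975.5556 = 150899482.72.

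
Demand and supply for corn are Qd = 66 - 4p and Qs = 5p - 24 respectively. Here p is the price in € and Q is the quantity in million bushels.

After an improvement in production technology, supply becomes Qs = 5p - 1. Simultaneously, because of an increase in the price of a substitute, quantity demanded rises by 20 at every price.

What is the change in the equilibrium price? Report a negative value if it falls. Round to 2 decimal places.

Original equilibrium: 66 - 4p = 5p - 24 gives 90 = 9p, so p = 10 and Q = 26.
After the shift, demand is Qd = 86 - 4p and supply is Qs = 5p - 1.
Equate the new curves: 86 - 4p = 5p - 1, giving 87 = 9p, p = 29/3 ≈ 9.6667, Q = 142/3 ≈ 47.3333.
Δp = 9.6667 − 10 = -0.33.

-0.33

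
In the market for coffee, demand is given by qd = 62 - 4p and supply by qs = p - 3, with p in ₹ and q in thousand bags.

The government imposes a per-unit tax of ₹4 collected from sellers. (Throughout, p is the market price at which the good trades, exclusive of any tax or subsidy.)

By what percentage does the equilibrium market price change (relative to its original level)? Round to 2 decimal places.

+6.15

Solve the original market: 62 - 4p = p - 3, hence p = 13 and q = 10.
Since sellers keep the price net of the tax, the effective supply curve becomes qs = p - 7.
New equilibrium: 62 - 4p = p - 7 ⇒ 69 = 5p ⇒ p = 13.8, q = 6.8.
%Δp = (13.8 − 13) / 13 × 100 = +6.15%.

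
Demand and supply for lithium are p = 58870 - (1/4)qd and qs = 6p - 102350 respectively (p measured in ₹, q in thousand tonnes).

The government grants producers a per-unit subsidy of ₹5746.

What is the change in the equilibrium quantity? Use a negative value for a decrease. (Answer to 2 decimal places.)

+13790.40

Solve the original market: 235480 - 4p = 6p - 102350, hence p = 33783 and q = 100348.
Since sellers receive the price plus the subsidy, the effective supply curve becomes qs = 6p - 67874.
Clearing the new market: 235480 - 4p = 6p - 67874, so p = 30335.4 and q = 114138.4.
Δq = 114138.4 − 100348 = +13790.40.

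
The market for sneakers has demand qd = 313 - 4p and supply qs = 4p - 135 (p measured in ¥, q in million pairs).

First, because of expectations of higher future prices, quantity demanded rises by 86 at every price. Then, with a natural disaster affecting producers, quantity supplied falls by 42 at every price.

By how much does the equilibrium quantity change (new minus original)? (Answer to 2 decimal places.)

Original equilibrium: 313 - 4p = 4p - 135 gives 448 = 8p, so p = 56 and q = 89.
With the change applied: demand qd = 399 - 4p, supply qs = 4p - 177.
Clearing the new market: 399 - 4p = 4p - 177, so p = 72 and q = 111.
Δq = 111 − 89 = +22.00.

+22.00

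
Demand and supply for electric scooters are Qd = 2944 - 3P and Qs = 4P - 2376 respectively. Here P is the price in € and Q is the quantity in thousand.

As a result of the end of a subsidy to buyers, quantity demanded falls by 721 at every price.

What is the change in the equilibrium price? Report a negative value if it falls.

Initially, 2944 - 3P = 4P - 2376, so 5320 = 7P and P = 760, Q = 664.
The shock moves the curves to Qd = 2223 - 3P and Qs = 4P - 2376.
Clearing the new market: 2223 - 3P = 4P - 2376, so P = 657 and Q = 252.
ΔP = 657 − 760 = -103.

-103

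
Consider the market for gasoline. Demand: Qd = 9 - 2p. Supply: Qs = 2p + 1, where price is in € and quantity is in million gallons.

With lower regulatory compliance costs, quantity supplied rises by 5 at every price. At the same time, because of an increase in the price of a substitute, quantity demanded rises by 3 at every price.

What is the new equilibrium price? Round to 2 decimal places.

1.50

Solve the original market: 9 - 2p = 2p + 1, hence p = 2 and Q = 5.
With the change applied: demand Qd = 12 - 2p, supply Qs = 2p + 6.
Clearing the new market: 12 - 2p = 2p + 6, so p = 1.5 and Q = 9.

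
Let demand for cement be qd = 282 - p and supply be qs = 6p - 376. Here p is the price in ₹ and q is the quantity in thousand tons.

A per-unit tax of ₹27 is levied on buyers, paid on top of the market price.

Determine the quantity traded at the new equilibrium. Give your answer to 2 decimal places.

Solve the original market: 282 - p = 6p - 376, hence p = 94 and q = 188.
Since buyers pay the price plus the tax, the effective demand curve becomes qd = 255 - p.
Equate the new curves: 255 - p = 6p - 376, giving 631 = 7p, p = 631/7 ≈ 90.1429, q = 1154/7 ≈ 164.8571.

164.86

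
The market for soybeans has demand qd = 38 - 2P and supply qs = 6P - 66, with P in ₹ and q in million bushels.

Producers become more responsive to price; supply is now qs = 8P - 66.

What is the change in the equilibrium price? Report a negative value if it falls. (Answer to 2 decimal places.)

Original equilibrium: 38 - 2P = 6P - 66 gives 104 = 8P, so P = 13 and q = 12.
With the change applied: demand qd = 38 - 2P, supply qs = 8P - 66.
Clearing the new market: 38 - 2P = 8P - 66, so P = 10.4 and q = 17.2.
ΔP = 10.4 − 13 = -2.60.

-2.60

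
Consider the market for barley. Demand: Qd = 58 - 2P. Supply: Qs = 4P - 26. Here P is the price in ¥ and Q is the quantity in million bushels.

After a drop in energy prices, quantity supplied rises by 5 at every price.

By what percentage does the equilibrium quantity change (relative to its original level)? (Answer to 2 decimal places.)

Before the shock: 58 - 2P = 4P - 26 ⇒ 84 = 6P ⇒ P = 14, Q = 30.
The new curves are Qd = 58 - 2P (demand) and Qs = 4P - 21 (supply).
Equate the new curves: 58 - 2P = 4P - 21, giving 79 = 6P, P = 79/6 ≈ 13.1667, Q = 95/3 ≈ 31.6667.
%ΔQ = (31.6667 − 30) / 30 × 100 = +5.56%.

+5.56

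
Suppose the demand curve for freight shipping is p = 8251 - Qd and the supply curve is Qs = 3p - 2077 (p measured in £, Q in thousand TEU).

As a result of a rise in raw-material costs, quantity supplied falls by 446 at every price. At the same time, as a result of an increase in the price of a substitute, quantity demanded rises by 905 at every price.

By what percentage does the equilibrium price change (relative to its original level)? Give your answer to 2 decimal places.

+13.08

Original equilibrium: 8251 - p = 3p - 2077 gives 10328 = 4p, so p = 2582 and Q = 5669.
The shock moves the curves to Qd = 9156 - p and Qs = 3p - 2523.
New equilibrium: 9156 - p = 3p - 2523 ⇒ 11679 = 4p ⇒ p = 2919.75, Q = 6236.25.
%Δp = (2919.75 − 2582) / 2582 × 100 = +13.08%.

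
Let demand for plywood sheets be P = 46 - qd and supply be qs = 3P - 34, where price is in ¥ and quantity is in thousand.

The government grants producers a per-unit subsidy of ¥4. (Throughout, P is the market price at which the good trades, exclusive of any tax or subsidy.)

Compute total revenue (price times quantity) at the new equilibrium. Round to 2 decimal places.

Solve the original market: 46 - P = 3P - 34, hence P = 20 and q = 26.
Since sellers receive the price plus the subsidy, the effective supply curve becomes qs = 3P - 22.
Setting them equal: 46 - P = 3P - 22 → 68 = 4P, so P = 17 and q = 29.
New expenditure = 17 × 29 = 493.00.

493.00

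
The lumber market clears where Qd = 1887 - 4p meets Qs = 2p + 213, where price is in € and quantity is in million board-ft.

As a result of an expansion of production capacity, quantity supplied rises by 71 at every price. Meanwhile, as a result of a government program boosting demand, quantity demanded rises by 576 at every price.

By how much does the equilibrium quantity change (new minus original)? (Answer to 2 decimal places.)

+239.33

Original equilibrium: 1887 - 4p = 2p + 213 gives 1674 = 6p, so p = 279 and Q = 771.
After the shift, demand is Qd = 2463 - 4p and supply is Qs = 2p + 284.
Clearing the new market: 2463 - 4p = 2p + 284, so p = 2179/6 ≈ 363.1667 and Q = 3031/3 ≈ 1010.3333.
ΔQ = 1010.3333 − 771 = +239.33.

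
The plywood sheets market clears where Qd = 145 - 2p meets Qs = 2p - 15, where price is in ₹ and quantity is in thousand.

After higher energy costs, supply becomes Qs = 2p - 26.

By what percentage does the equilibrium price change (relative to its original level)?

Original equilibrium: 145 - 2p = 2p - 15 gives 160 = 4p, so p = 40 and Q = 65.
The new curves are Qd = 145 - 2p (demand) and Qs = 2p - 26 (supply).
New equilibrium: 145 - 2p = 2p - 26 ⇒ 171 = 4p ⇒ p = 42.75, Q = 59.5.
%Δp = (42.75 − 40) / 40 × 100 = +6.875%.

+6.875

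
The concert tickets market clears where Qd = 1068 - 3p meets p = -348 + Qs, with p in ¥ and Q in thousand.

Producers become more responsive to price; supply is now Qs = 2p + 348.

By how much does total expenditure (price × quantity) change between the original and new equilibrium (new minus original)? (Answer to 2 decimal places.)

Before the shock: 1068 - 3p = p + 348 ⇒ 720 = 4p ⇒ p = 180, Q = 528.
The new curves are Qd = 1068 - 3p (demand) and Qs = 2p + 348 (supply).
New equilibrium: 1068 - 3p = 2p + 348 ⇒ 720 = 5p ⇒ p = 144, Q = 636.
Expenditure moves from 180×528 = 95040 to 144×636 = 91584; change = -3456.00.

-3456.00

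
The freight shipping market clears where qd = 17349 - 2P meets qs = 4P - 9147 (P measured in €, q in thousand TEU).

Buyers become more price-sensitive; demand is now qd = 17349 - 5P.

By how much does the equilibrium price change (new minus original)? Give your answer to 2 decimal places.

-1472.00

Initially, 17349 - 2P = 4P - 9147, so 26496 = 6P and P = 4416, q = 8517.
The new curves are qd = 17349 - 5P (demand) and qs = 4P - 9147 (supply).
Setting them equal: 17349 - 5P = 4P - 9147 → 26496 = 9P, so P = 2944 and q = 2629.
ΔP = 2944 − 4416 = -1472.00.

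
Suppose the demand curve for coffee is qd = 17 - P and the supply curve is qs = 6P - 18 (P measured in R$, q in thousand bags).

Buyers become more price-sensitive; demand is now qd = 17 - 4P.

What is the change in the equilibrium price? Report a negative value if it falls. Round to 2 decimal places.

Solve the original market: 17 - P = 6P - 18, hence P = 5 and q = 12.
The new curves are qd = 17 - 4P (demand) and qs = 6P - 18 (supply).
New equilibrium: 17 - 4P = 6P - 18 ⇒ 35 = 10P ⇒ P = 3.5, q = 3.
ΔP = 3.5 − 5 = -1.50.

-1.50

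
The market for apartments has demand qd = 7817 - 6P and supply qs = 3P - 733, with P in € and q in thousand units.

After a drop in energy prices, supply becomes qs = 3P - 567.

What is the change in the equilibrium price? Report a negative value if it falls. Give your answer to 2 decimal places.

-18.44

Solve the original market: 7817 - 6P = 3P - 733, hence P = 950 and q = 2117.
The shock moves the curves to qd = 7817 - 6P and qs = 3P - 567.
Equate the new curves: 7817 - 6P = 3P - 567, giving 8384 = 9P, P = 8384/9 ≈ 931.5556, q = 6683/3 ≈ 2227.6667.
ΔP = 931.5556 − 950 = -18.44.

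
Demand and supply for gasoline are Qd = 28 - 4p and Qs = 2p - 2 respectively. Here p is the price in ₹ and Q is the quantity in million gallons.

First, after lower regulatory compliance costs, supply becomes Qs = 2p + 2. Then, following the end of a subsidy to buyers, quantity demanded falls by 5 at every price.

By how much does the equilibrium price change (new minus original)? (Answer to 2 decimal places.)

-1.50

Original equilibrium: 28 - 4p = 2p - 2 gives 30 = 6p, so p = 5 and Q = 8.
The shock moves the curves to Qd = 23 - 4p and Qs = 2p + 2.
New equilibrium: 23 - 4p = 2p + 2 ⇒ 21 = 6p ⇒ p = 3.5, Q = 9.
Δp = 3.5 − 5 = -1.50.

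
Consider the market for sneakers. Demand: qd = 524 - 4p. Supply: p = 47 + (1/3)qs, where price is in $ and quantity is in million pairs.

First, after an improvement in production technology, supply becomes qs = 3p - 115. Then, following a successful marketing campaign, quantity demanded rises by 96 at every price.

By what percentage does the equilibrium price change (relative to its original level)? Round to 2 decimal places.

+10.53

Initially, 524 - 4p = 3p - 141, so 665 = 7p and p = 95, q = 144.
After the shift, demand is qd = 620 - 4p and supply is qs = 3p - 115.
Setting them equal: 620 - 4p = 3p - 115 → 735 = 7p, so p = 105 and q = 200.
%Δp = (105 − 95) / 95 × 100 = +10.53%.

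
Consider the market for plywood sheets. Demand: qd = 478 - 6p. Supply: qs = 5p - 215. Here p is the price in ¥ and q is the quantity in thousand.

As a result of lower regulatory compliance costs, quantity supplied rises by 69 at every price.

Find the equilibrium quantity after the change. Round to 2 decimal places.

Before the shock: 478 - 6p = 5p - 215 ⇒ 693 = 11p ⇒ p = 63, q = 100.
After the shift, demand is qd = 478 - 6p and supply is qs = 5p - 146.
Equate the new curves: 478 - 6p = 5p - 146, giving 624 = 11p, p = 624/11 ≈ 56.7273, q = 1514/11 ≈ 137.6364.

137.64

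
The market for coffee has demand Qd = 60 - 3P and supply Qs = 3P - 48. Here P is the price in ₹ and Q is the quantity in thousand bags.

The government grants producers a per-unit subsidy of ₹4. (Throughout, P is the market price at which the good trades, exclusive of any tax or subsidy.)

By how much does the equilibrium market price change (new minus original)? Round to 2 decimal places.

Initially, 60 - 3P = 3P - 48, so 108 = 6P and P = 18, Q = 6.
Since sellers receive the price plus the subsidy, the effective supply curve becomes Qs = 3P - 36.
New equilibrium: 60 - 3P = 3P - 36 ⇒ 96 = 6P ⇒ P = 16, Q = 12.
ΔP = 16 − 18 = -2.00.

-2.00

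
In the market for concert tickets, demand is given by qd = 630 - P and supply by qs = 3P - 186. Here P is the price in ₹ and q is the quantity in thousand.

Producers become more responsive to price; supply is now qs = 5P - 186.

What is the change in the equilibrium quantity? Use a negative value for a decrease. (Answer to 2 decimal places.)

Initially, 630 - P = 3P - 186, so 816 = 4P and P = 204, q = 426.
With the change applied: demand qd = 630 - P, supply qs = 5P - 186.
New equilibrium: 630 - P = 5P - 186 ⇒ 816 = 6P ⇒ P = 136, q = 494.
Δq = 494 − 426 = +68.00.

+68.00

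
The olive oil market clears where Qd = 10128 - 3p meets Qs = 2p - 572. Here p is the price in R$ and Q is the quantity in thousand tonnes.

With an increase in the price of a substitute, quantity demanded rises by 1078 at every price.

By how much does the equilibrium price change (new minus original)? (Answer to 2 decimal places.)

Solve the original market: 10128 - 3p = 2p - 572, hence p = 2140 and Q = 3708.
After the shift, demand is Qd = 11206 - 3p and supply is Qs = 2p - 572.
New equilibrium: 11206 - 3p = 2p - 572 ⇒ 11778 = 5p ⇒ p = 2355.6, Q = 4139.2.
Δp = 2355.6 − 2140 = +215.60.

+215.60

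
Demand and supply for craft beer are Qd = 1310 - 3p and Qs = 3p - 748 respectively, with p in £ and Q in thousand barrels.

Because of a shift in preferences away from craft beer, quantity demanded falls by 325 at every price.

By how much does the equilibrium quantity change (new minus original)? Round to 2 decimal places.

-162.50

Before the shock: 1310 - 3p = 3p - 748 ⇒ 2058 = 6p ⇒ p = 343, Q = 281.
The new curves are Qd = 985 - 3p (demand) and Qs = 3p - 748 (supply).
Setting them equal: 985 - 3p = 3p - 748 → 1733 = 6p, so p = 1733/6 ≈ 288.8333 and Q = 118.5.
ΔQ = 118.5 − 281 = -162.50.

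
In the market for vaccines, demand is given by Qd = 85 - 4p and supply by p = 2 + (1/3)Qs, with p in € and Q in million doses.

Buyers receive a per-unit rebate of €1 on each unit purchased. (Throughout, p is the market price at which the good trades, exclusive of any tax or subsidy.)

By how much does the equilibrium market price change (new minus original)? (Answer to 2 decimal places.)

Before the shock: 85 - 4p = 3p - 6 ⇒ 91 = 7p ⇒ p = 13, Q = 33.
Since buyers' out-of-pocket price is the market price minus the rebate, the effective demand curve becomes Qd = 89 - 4p.
Clearing the new market: 89 - 4p = 3p - 6, so p = 95/7 ≈ 13.5714 and Q = 243/7 ≈ 34.7143.
Δp = 13.5714 − 13 = +0.57.

+0.57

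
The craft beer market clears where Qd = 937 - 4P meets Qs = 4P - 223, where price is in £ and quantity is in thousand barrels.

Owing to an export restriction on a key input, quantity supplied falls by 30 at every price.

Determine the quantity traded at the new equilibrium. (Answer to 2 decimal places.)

Before the shock: 937 - 4P = 4P - 223 ⇒ 1160 = 8P ⇒ P = 145, Q = 357.
The new curves are Qd = 937 - 4P (demand) and Qs = 4P - 253 (supply).
New equilibrium: 937 - 4P = 4P - 253 ⇒ 1190 = 8P ⇒ P = 148.75, Q = 342.

342.00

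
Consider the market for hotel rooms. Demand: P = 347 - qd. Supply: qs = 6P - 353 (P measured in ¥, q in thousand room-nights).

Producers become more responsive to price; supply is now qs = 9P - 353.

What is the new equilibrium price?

Solve the original market: 347 - P = 6P - 353, hence P = 100 and q = 247.
With the change applied: demand qd = 347 - P, supply qs = 9P - 353.
New equilibrium: 347 - P = 9P - 353 ⇒ 700 = 10P ⇒ P = 70, q = 277.

70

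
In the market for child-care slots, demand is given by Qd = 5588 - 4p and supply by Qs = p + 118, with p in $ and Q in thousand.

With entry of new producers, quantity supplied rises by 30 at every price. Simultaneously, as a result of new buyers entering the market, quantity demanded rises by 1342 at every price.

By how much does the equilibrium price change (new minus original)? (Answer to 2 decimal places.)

+262.40

Solve the original market: 5588 - 4p = p + 118, hence p = 1094 and Q = 1212.
The shock moves the curves to Qd = 6930 - 4p and Qs = p + 148.
New equilibrium: 6930 - 4p = p + 148 ⇒ 6782 = 5p ⇒ p = 1356.4, Q = 1504.4.
Δp = 1356.4 − 1094 = +262.40.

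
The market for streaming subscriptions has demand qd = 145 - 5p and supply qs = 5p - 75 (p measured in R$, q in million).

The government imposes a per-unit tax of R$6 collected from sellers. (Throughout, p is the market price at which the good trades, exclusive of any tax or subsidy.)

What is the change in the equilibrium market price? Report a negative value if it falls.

Original equilibrium: 145 - 5p = 5p - 75 gives 220 = 10p, so p = 22 and q = 35.
Since sellers keep the price net of the tax, the effective supply curve becomes qs = 5p - 105.
Clearing the new market: 145 - 5p = 5p - 105, so p = 25 and q = 20.
Δp = 25 − 22 = +3.

+3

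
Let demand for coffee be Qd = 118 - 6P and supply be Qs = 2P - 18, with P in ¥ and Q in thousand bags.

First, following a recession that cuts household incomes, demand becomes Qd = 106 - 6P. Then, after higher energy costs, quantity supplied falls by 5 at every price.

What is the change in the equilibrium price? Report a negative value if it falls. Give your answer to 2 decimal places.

Original equilibrium: 118 - 6P = 2P - 18 gives 136 = 8P, so P = 17 and Q = 16.
The new curves are Qd = 106 - 6P (demand) and Qs = 2P - 23 (supply).
Equate the new curves: 106 - 6P = 2P - 23, giving 129 = 8P, P = 16.125, Q = 9.25.
ΔP = 16.125 − 17 = -0.88.

-0.88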